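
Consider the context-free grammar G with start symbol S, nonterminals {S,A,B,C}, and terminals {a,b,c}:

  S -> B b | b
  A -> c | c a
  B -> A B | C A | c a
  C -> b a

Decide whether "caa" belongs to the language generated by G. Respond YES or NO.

Convert to CNF:
  S -> B T2 | b
  A -> T0 T1 | c
  B -> A B | C A | T0 T1
  C -> T2 T1
  T0 -> c
  T1 -> a
  T2 -> b

Fill CYK table bottom-up:
  [0..0]={A,T0}  "c"  orig:{A}
  [1..1]={T1}  "a"  orig:{}
  [2..2]={T1}  "a"  orig:{}
  [0..1]={A,B}  "ca"
  [1..2]=∅  "aa"
  [0..2]=∅  "caa"

S ∉ T[0,2] ⇒ NO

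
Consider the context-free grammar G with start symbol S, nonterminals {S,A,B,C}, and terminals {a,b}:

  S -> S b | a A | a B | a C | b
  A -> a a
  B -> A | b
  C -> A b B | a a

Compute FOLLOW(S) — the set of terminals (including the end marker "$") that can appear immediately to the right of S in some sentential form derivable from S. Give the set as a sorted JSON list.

FIRST sets, iterate to fixpoint:
round 1:
  A via A→a a: +{a}
  B via B→A: +{a}
  B via B→b: +{b}
  C via C→A b B: +{a}
  S via S→a A: +{a}
  S via S→b: +{b}
  FIRST(S)={a,b}  FIRST(A)={a}  FIRST(B)={a,b}  FIRST(C)={a}
round 2: (no change)
  FIRST(S)={a,b}  FIRST(A)={a}  FIRST(B)={a,b}  FIRST(C)={a}

Compute FOLLOW by fixpoint:
seed FOLLOW(S) with $
[1]
  C→A b B: FOLLOW(A) ⊇ FIRST(b) = {b}; new: +{b}
  S→S b: FOLLOW(S) ⊇ FIRST(b) = {b}; new: +{b}
  S→a A: FOLLOW(A) ⊇ FOLLOW(S) ⊇ {$,b}; new: +{$}
  S→a B: FOLLOW(B) ⊇ FOLLOW(S) ⊇ {$,b}; new: +{$,b}
  S→a C: FOLLOW(C) ⊇ FOLLOW(S) ⊇ {$,b}; new: +{$,b}
  S: {$,b}  A: {$,b}  B: {$,b}  C: {$,b}
[2] done
  S: {$,b}  A: {$,b}  B: {$,b}  C: {$,b}

FOLLOW(S) = ["$", "b"]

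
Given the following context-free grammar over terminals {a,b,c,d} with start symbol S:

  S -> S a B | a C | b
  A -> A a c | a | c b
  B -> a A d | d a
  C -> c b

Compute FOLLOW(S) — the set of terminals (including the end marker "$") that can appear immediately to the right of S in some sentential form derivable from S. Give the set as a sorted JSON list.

FIRST sets, iterate to fixpoint:
iter 1:
  A via A→a: +{a}
  A via A→c b: +{c}
  B via B→a A d: +{a}
  B via B→d a: +{d}
  C via C→c b: +{c}
  S via S→a C: +{a}
  S via S→b: +{b}
  S: {a,b}  A: {a,c}  B: {a,d}  C: {c}
iter 2: (no change)
  S: {a,b}  A: {a,c}  B: {a,d}  C: {c}

Compute FOLLOW by fixpoint:
seed FOLLOW(S) with $
round 1:
  A→A a c: FOLLOW(A) ⊇ FIRST(a) = {a}; new: +{a}
  B→a A d: FOLLOW(A) ⊇ FIRST(d) = {d}; new: +{d}
  S→S a B: FOLLOW(S) ⊇ FIRST(a) = {a}; new: +{a}
  S→S a B: FOLLOW(B) ⊇ FOLLOW(S) ⊇ {$,a}; new: +{$,a}
  S→a C: FOLLOW(C) ⊇ FOLLOW(S) ⊇ {$,a}; new: +{$,a}
  FOLLOW(S)={$,a}  FOLLOW(A)={a,d}  FOLLOW(B)={$,a}  FOLLOW(C)={$,a}
round 2: done
  FOLLOW(S)={$,a}  FOLLOW(A)={a,d}  FOLLOW(B)={$,a}  FOLLOW(C)={$,a}

FOLLOW(S) = ["$", "a"]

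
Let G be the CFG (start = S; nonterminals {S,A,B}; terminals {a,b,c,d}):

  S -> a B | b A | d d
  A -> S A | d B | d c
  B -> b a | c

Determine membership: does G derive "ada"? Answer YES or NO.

Convert to CNF:
  S -> T0 T0 | T2 A | T3 B
  A -> S A | T0 B | T0 T1
  B -> T2 T3 | c
  T0 -> d
  T1 -> c
  T2 -> b
  T3 -> a

CYK table (by increasing span):
  [0..0]={T3}  "a"  orig:{}
  [1..1]={T0}  "d"  orig:{}
  [2..2]={T3}  "a"  orig:{}
  [0..1]=∅  "ad"
  [1..2]=∅  "da"
  [0..2]=∅  "ada"

S ∉ T[0,2] ⇒ NO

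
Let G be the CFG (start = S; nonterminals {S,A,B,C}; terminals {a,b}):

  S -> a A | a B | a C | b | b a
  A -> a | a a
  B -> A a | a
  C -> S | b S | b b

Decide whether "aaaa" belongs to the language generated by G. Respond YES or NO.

CNF form of G:
  S -> T0 A | T0 B | T0 C | T1 T0 | b
  A -> T0 T0 | a
  B -> A T0 | a
  C -> T0 A | T0 B | T0 C | T1 S | T1 T0 | T1 T1 | b
  T0 -> a
  T1 -> b

CYK table (by increasing span):
  T[0,0] 'a' = {A,B,T0}  orig:{A,B}
  T[1,1] 'a' = {A,B,T0}  orig:{A,B}
  T[2,2] 'a' = {A,B,T0}  orig:{A,B}
  T[3,3] 'a' = {A,B,T0}  orig:{A,B}
  T[0,1] 'aa' = {A,B,C,S}
  T[1,2] 'aa' = {A,B,C,S}
  T[2,3] 'aa' = {A,B,C,S}
  T[0,2] 'aaa' = {B,C,S}
  T[1,3] 'aaa' = {B,C,S}
  T[0,3] 'aaaa' = {C,S}

S ∈ T[0,3] ⇒ YES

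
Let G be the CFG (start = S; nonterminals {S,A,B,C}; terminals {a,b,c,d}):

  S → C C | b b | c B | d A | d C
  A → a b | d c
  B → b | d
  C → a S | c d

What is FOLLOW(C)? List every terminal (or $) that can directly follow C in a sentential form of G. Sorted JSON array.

FIRST sets, iterate to fixpoint:
round 1:
  A via A→a b: +{a}
  A via A→d c: +{d}
  B via B→b: +{b}
  B via B→d: +{d}
  C via C→a S: +{a}
  C via C→c d: +{c}
  S via S→C C: +{a,c}
  S via S→b b: +{b}
  S via S→d A: +{d}
  FIRST[S]={a,b,c,d}  FIRST[A]={a,d}  FIRST[B]={b,d}  FIRST[C]={a,c}
round 2: (no change)
  FIRST[S]={a,b,c,d}  FIRST[A]={a,d}  FIRST[B]={b,d}  FIRST[C]={a,c}

FOLLOW sets:
seed FOLLOW(S) with $
[1]
  S→C C: FOLLOW(C) ⊇ FIRST(C) = {a,c}; new: +{a,c}
  S→C C: FOLLOW(C) ⊇ FOLLOW(S) ⊇ {$}; new: +{$}
  S→c B: FOLLOW(B) ⊇ FOLLOW(S) ⊇ {$}; new: +{$}
  S→d A: FOLLOW(A) ⊇ FOLLOW(S) ⊇ {$}; new: +{$}
  FOLLOW[S]={$}  FOLLOW[A]={$}  FOLLOW[B]={$}  FOLLOW[C]={$,a,c}
[2]
  C→a S: FOLLOW(S) ⊇ FOLLOW(C) ⊇ {$,a,c}; new: +{a,c}
  S→c B: FOLLOW(B) ⊇ FOLLOW(S) ⊇ {$,a,c}; new: +{a,c}
  S→d A: FOLLOW(A) ⊇ FOLLOW(S) ⊇ {$,a,c}; new: +{a,c}
  FOLLOW[S]={$,a,c}  FOLLOW[A]={$,a,c}  FOLLOW[B]={$,a,c}  FOLLOW[C]={$,a,c}
[3] (stable)
  FOLLOW[S]={$,a,c}  FOLLOW[A]={$,a,c}  FOLLOW[B]={$,a,c}  FOLLOW[C]={$,a,c}

FOLLOW(C) = ["$", "a", "c"]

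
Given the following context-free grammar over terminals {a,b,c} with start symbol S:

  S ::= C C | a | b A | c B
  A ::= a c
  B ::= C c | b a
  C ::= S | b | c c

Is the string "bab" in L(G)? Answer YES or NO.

Convert to CNF:
  S -> C C | T1 B | T2 A | a
  A -> T0 T1
  B -> C T1 | T2 T0
  C -> C C | T1 B | T1 T1 | T2 A | a | b
  T0 -> a
  T1 -> c
  T2 -> b

CYK fill:
  cell(0,0) b: {C,T2}  orig:{C}
  cell(1,1) a: {C,S,T0}  orig:{C,S}
  cell(2,2) b: {C,T2}  orig:{C}
  cell(0,1) ba: {B,C,S}
  cell(1,2) ab: {C,S}
  cell(0,2) bab: {C,S}

S ∈ T[0,2] ⇒ YES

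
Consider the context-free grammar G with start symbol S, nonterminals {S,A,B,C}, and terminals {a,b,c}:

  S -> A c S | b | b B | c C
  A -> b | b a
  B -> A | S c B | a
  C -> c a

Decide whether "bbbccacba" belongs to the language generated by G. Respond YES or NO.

Convert to CNF:
  S -> A X4 | T0 B | T2 C | b
  A -> T0 T1 | b
  B -> S X3 | T0 T1 | a | b
  C -> T2 T1
  T0 -> b
  T1 -> a
  T2 -> c
  X3 -> T2 B
  X4 -> T2 S

CYK table (by increasing span):
  T[0,0] 'b' = {A,B,S,T0}  orig:{A,B,S}
  T[1,1] 'b' = {A,B,S,T0}  orig:{A,B,S}
  T[2,2] 'b' = {A,B,S,T0}  orig:{A,B,S}
  T[3,3] 'c' = {T2}  orig:{}
  T[4,4] 'c' = {T2}  orig:{}
  T[5,5] 'a' = {B,T1}  orig:{B}
  T[6,6] 'c' = {T2}  orig:{}
  T[7,7] 'b' = {A,B,S,T0}  orig:{A,B,S}
  T[8,8] 'a' = {B,T1}  orig:{B}
  T[0,1] 'bb' = {S}
  T[1,2] 'bb' = {S}
  T[2,3] 'bc' = ∅
  T[3,4] 'cc' = ∅
  T[4,5] 'ca' = {C,X3}  orig:{C}
  T[5,6] 'ac' = ∅
  T[6,7] 'cb' = {X3,X4}  orig:{}
  T[7,8] 'ba' = {A,B,S}
  T[0,2] 'bbb' = ∅
  T[1,3] 'bbc' = ∅
  T[2,4] 'bcc' = ∅
  T[3,5] 'cca' = {S}
  T[4,6] 'cac' = ∅
  T[5,7] 'acb' = ∅
  T[6,8] 'cba' = {X3,X4}  orig:{}
  T[0,3] 'bbbc' = ∅
  T[1,4] 'bbcc' = ∅
  T[2,5] 'bcca' = ∅
  T[3,6] 'ccac' = ∅
  T[4,7] 'cacb' = ∅
  T[5,8] 'acba' = ∅
  T[0,4] 'bbbcc' = ∅
  T[1,5] 'bbcca' = ∅
  T[2,6] 'bccac' = ∅
  T[3,7] 'ccacb' = {B}
  T[4,8] 'cacba' = ∅
  T[0,5] 'bbbcca' = ∅
  T[1,6] 'bbccac' = ∅
  T[2,7] 'bccacb' = {S}
  T[3,8] 'ccacba' = {B}
  T[0,6] 'bbbccac' = ∅
  T[1,7] 'bbccacb' = ∅
  T[2,8] 'bccacba' = {S}
  T[0,7] 'bbbccacb' = ∅
  T[1,8] 'bbccacba' = ∅
  T[0,8] 'bbbccacba' = ∅

S ∉ T[0,8] ⇒ NO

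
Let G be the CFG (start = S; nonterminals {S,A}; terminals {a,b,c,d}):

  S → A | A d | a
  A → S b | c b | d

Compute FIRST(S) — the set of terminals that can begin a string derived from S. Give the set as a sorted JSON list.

FIRST sets, iterate to fixpoint:
pass 1:
  A via A→c b: +{c}
  A via A→d: +{d}
  S via S→A: +{c,d}
  S via S→a: +{a}
  FIRST[S]={a,c,d}  FIRST[A]={c,d}
pass 2:
  A via A→S b: +{a}
  FIRST[S]={a,c,d}  FIRST[A]={a,c,d}
pass 3: (no change)
  FIRST[S]={a,c,d}  FIRST[A]={a,c,d}

FIRST(S) = ["a", "c", "d"]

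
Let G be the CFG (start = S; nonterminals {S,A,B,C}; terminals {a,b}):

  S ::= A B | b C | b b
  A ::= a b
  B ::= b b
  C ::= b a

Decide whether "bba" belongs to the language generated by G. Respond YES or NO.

CNF form of G:
  S -> A B | T1 C | T1 T1
  A -> T0 T1
  B -> T1 T1
  C -> T1 T0
  T0 -> a
  T1 -> b

CYK fill:
  [0..0]={T1}  "b"  orig:{}
  [1..1]={T1}  "b"  orig:{}
  [2..2]={T0}  "a"  orig:{}
  [0..1]={B,S}  "bb"
  [1..2]={C}  "ba"
  [0..2]={S}  "bba"

S ∈ T[0,2] ⇒ YES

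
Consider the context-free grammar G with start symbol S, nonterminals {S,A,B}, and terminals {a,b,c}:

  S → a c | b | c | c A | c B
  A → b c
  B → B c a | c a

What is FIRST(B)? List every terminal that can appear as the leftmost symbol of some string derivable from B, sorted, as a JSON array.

Compute FIRST by fixpoint:
round 1:
  A via A→b c: +{b}
  B via B→c a: +{c}
  S via S→a c: +{a}
  S via S→b: +{b}
  S via S→c: +{c}
  FIRST[S]={a,b,c}  FIRST[A]={b}  FIRST[B]={c}
round 2: done
  FIRST[S]={a,b,c}  FIRST[A]={b}  FIRST[B]={c}

FIRST(B) = ["c"]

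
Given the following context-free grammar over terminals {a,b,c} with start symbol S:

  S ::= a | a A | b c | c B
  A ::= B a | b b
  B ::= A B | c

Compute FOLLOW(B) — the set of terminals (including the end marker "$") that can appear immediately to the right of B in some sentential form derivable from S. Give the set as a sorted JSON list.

FIRST sets, iterate to fixpoint:
[1]
  A via A→b b: +{b}
  B via B→A B: +{b}
  B via B→c: +{c}
  S via S→a: +{a}
  S via S→b c: +{b}
  S via S→c B: +{c}
  FIRST(S)={a,b,c}  FIRST(A)={b}  FIRST(B)={b,c}
[2]
  A via A→B a: +{c}
  FIRST(S)={a,b,c}  FIRST(A)={b,c}  FIRST(B)={b,c}
[3] (no change)
  FIRST(S)={a,b,c}  FIRST(A)={b,c}  FIRST(B)={b,c}

Compute FOLLOW by fixpoint:
FOLLOW(S) := {$}
pass 1:
  A→B a: FOLLOW(B) ⊇ FIRST(a) = {a}; new: +{a}
  B→A B: FOLLOW(A) ⊇ FIRST(B) = {b,c}; new: +{b,c}
  S→a A: FOLLOW(A) ⊇ FOLLOW(S) ⊇ {$}; new: +{$}
  S→c B: FOLLOW(B) ⊇ FOLLOW(S) ⊇ {$}; new: +{$}
  FOLLOW(S)={$}  FOLLOW(A)={$,b,c}  FOLLOW(B)={$,a}
pass 2: done
  FOLLOW(S)={$}  FOLLOW(A)={$,b,c}  FOLLOW(B)={$,a}

FOLLOW(B) = ["$", "a"]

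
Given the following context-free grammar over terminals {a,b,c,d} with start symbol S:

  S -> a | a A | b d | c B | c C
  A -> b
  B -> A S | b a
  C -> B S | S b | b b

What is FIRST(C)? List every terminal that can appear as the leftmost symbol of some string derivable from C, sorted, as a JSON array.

FIRST iteration:
round 1:
  A via A→b: +{b}
  B via B→A S: +{b}
  C via C→B S: +{b}
  S via S→a: +{a}
  S via S→b d: +{b}
  S via S→c B: +{c}
  S: {a,b,c}  A: {b}  B: {b}  C: {b}
round 2:
  C via C→S b: +{a,c}
  S: {a,b,c}  A: {b}  B: {b}  C: {a,b,c}
round 3: (no change)
  S: {a,b,c}  A: {b}  B: {b}  C: {a,b,c}

FIRST(C) = ["a", "b", "c"]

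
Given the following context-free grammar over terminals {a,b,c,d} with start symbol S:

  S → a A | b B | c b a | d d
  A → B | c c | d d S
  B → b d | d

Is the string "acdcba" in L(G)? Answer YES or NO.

Convert to CNF:
  S -> T0 B | T1 T1 | T2 X5 | T3 A
  A -> T0 T1 | T1 X4 | T2 T2 | d
  B -> T0 T1 | d
  T0 -> b
  T1 -> d
  T2 -> c
  T3 -> a
  X4 -> T1 S
  X5 -> T0 T3

CYK fill:
  cell(0,0) a: {T3}  orig:{}
  cell(1,1) c: {T2}  orig:{}
  cell(2,2) d: {A,B,T1}  orig:{A,B}
  cell(3,3) c: {T2}  orig:{}
  cell(4,4) b: {T0}  orig:{}
  cell(5,5) a: {T3}  orig:{}
  cell(0,1) ac: ∅
  cell(1,2) cd: ∅
  cell(2,3) dc: ∅
  cell(3,4) cb: ∅
  cell(4,5) ba: {X5}  orig:{}
  cell(0,2) acd: ∅
  cell(1,3) cdc: ∅
  cell(2,4) dcb: ∅
  cell(3,5) cba: {S}
  cell(0,3) acdc: ∅
  cell(1,4) cdcb: ∅
  cell(2,5) dcba: {X4}  orig:{}
  cell(0,4) acdcb: ∅
  cell(1,5) cdcba: ∅
  cell(0,5) acdcba: ∅

S ∉ T[0,5] ⇒ NO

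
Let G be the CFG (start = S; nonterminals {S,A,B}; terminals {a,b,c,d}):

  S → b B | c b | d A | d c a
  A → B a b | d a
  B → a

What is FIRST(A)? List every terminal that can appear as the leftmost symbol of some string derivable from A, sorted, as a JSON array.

FIRST sets, iterate to fixpoint:
round 1:
  A via A→d a: +{d}
  B via B→a: +{a}
  S via S→b B: +{b}
  S via S→c b: +{c}
  S via S→d A: +{d}
  S: {b,c,d}  A: {d}  B: {a}
round 2:
  A via A→B a b: +{a}
  S: {b,c,d}  A: {a,d}  B: {a}
round 3: (no change)
  S: {b,c,d}  A: {a,d}  B: {a}

FIRST(A) = ["a", "d"]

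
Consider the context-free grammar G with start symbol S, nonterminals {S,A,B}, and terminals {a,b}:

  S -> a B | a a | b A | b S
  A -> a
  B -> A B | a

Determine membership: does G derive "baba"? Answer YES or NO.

CNF form of G:
  S -> T0 B | T0 T0 | T1 A | T1 S
  A -> a
  B -> A B | a
  T0 -> a
  T1 -> b

CYK fill:
  [0..0]={T1}  "b"  orig:{}
  [1..1]={A,B,T0}  "a"  orig:{A,B}
  [2..2]={T1}  "b"  orig:{}
  [3..3]={A,B,T0}  "a"  orig:{A,B}
  [0..1]={S}  "ba"
  [1..2]=∅  "ab"
  [2..3]={S}  "ba"
  [0..2]=∅  "bab"
  [1..3]=∅  "aba"
  [0..3]=∅  "baba"

S ∉ T[0,3] ⇒ NO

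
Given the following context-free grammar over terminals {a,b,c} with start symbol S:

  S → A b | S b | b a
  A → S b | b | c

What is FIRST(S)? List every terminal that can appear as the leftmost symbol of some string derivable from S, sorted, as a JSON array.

Compute FIRST by fixpoint:
[1]
  A via A→b: +{b}
  A via A→c: +{c}
  S via S→A b: +{b,c}
  FIRST[S]={b,c}  FIRST[A]={b,c}
[2] — fixpoint
  FIRST[S]={b,c}  FIRST[A]={b,c}

FIRST(S) = ["b", "c"]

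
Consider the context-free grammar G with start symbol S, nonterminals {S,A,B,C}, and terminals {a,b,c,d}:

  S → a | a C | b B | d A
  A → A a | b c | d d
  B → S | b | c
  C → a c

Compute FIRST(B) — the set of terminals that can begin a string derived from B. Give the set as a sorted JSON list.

FIRST iteration:
iter 1:
  A via A→b c: +{b}
  A via A→d d: +{d}
  B via B→b: +{b}
  B via B→c: +{c}
  C via C→a c: +{a}
  S via S→a: +{a}
  S via S→b B: +{b}
  S via S→d A: +{d}
  FIRST[S]={a,b,d}  FIRST[A]={b,d}  FIRST[B]={b,c}  FIRST[C]={a}
iter 2:
  B via B→S: +{a,d}
  FIRST[S]={a,b,d}  FIRST[A]={b,d}  FIRST[B]={a,b,c,d}  FIRST[C]={a}
iter 3: (stable)
  FIRST[S]={a,b,d}  FIRST[A]={b,d}  FIRST[B]={a,b,c,d}  FIRST[C]={a}

FIRST(B) = ["a", "b", "c", "d"]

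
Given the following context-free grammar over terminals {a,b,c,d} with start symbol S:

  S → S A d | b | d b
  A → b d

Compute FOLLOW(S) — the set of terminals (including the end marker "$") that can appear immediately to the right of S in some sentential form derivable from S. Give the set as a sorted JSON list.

FIRST sets, iterate to fixpoint:
pass 1:
  A via A→b d: +{b}
  S via S→b: +{b}
  S via S→d b: +{d}
  FIRST[S]={b,d}  FIRST[A]={b}
pass 2: — fixpoint
  FIRST[S]={b,d}  FIRST[A]={b}

FOLLOW iteration:
seed FOLLOW(S) with $
iter 1:
  S→S A d: FOLLOW(S) ⊇ FIRST(A) = {b}; new: +{b}
  S→S A d: FOLLOW(A) ⊇ FIRST(d) = {d}; new: +{d}
  S: {$,b}  A: {d}
iter 2: (no change)
  S: {$,b}  A: {d}

FOLLOW(S) = ["$", "b"]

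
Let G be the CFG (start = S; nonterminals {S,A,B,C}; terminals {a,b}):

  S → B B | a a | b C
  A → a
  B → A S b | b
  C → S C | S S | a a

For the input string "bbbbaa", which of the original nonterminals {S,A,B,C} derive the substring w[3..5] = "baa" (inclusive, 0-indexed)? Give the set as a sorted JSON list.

Convert to CNF:
  S -> B B | T0 C | T1 T1
  A -> a
  B -> A X2 | b
  C -> S C | S S | T1 T1
  T0 -> b
  T1 -> a
  X2 -> S T0

CYK table (by increasing span), restricted to cells inside w[3..5]:
  T[3,3] 'b' = {B,T0}  orig:{B}
  T[4,4] 'a' = {A,T1}  orig:{A}
  T[5,5] 'a' = {A,T1}  orig:{A}
  T[3,4] 'ba' = ∅
  T[4,5] 'aa' = {C,S}
  T[3,5] 'baa' = {S}

Original NTs in T[3,5] deriving "baa": ["S"]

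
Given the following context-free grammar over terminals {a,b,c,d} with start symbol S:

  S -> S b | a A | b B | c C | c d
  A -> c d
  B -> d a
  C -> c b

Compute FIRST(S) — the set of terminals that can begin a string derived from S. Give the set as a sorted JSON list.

Compute FIRST by fixpoint:
[1]
  A via A→c d: +{c}
  B via B→d a: +{d}
  C via C→c b: +{c}
  S via S→a A: +{a}
  S via S→b B: +{b}
  S via S→c C: +{c}
  FIRST[S]={a,b,c}  FIRST[A]={c}  FIRST[B]={d}  FIRST[C]={c}
[2] — fixpoint
  FIRST[S]={a,b,c}  FIRST[A]={c}  FIRST[B]={d}  FIRST[C]={c}

FIRST(S) = ["a", "b", "c"]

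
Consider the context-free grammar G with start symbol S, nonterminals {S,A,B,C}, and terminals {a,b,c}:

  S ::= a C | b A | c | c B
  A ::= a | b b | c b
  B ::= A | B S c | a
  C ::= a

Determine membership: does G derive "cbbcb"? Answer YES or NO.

CNF form of G:
  S -> T0 A | T1 B | T2 C | c
  A -> T0 T0 | T1 T0 | a
  B -> B X3 | T0 T0 | T1 T0 | a
  C -> a
  T0 -> b
  T1 -> c
  T2 -> a
  X3 -> S T1

CYK fill:
  [0..0]={S,T1}  "c"  orig:{S}
  [1..1]={T0}  "b"  orig:{}
  [2..2]={T0}  "b"  orig:{}
  [3..3]={S,T1}  "c"  orig:{S}
  [4..4]={T0}  "b"  orig:{}
  [0..1]={A,B}  "cb"
  [1..2]={A,B}  "bb"
  [2..3]=∅  "bc"
  [3..4]={A,B}  "cb"
  [0..2]={S}  "cbb"
  [1..3]=∅  "bbc"
  [2..4]={S}  "bcb"
  [0..3]={X3}  "cbbc"  orig:{}
  [1..4]=∅  "bbcb"
  [0..4]=∅  "cbbcb"

S ∉ T[0,4] ⇒ NO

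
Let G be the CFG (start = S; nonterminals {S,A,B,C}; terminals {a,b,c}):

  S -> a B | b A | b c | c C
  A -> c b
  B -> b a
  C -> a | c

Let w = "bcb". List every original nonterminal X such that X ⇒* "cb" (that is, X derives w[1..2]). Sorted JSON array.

Convert to CNF:
  S -> T0 C | T1 A | T1 T0 | T2 B
  A -> T0 T1
  B -> T1 T2
  C -> a | c
  T0 -> c
  T1 -> b
  T2 -> a

CYK table (by increasing span) — only the sub-triangle for w[1..2]:
  cell(1,1) c: {C,T0}  orig:{C}
  cell(2,2) b: {T1}  orig:{}
  cell(1,2) cb: {A}

Original NTs in T[1,2] deriving "cb": ["A"]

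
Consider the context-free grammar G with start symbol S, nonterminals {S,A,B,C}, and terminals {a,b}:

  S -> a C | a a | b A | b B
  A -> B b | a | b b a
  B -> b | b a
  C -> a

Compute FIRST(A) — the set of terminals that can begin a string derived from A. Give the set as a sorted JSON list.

FIRST iteration:
round 1:
  A via A→a: +{a}
  A via A→b b a: +{b}
  B via B→b: +{b}
  C via C→a: +{a}
  S via S→a C: +{a}
  S via S→b A: +{b}
  FIRST(S)={a,b}  FIRST(A)={a,b}  FIRST(B)={b}  FIRST(C)={a}
round 2: (no change)
  FIRST(S)={a,b}  FIRST(A)={a,b}  FIRST(B)={b}  FIRST(C)={a}

FIRST(A) = ["a", "b"]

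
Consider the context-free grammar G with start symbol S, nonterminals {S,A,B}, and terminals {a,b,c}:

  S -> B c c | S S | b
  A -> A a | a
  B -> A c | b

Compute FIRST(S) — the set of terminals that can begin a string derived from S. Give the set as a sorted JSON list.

Compute FIRST by fixpoint:
round 1:
  A via A→a: +{a}
  B via B→A c: +{a}
  B via B→b: +{b}
  S via S→B c c: +{a,b}
  FIRST(S)={a,b}  FIRST(A)={a}  FIRST(B)={a,b}
round 2: — fixpoint
  FIRST(S)={a,b}  FIRST(A)={a}  FIRST(B)={a,b}

FIRST(S) = ["a", "b"]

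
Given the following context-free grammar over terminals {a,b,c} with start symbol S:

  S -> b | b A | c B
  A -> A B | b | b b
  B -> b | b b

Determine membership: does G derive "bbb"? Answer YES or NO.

Convert to CNF:
  S -> T0 A | T1 B | b
  A -> A B | T0 T0 | b
  B -> T0 T0 | b
  T0 -> b
  T1 -> c

CYK fill:
  cell(0,0) b: {A,B,S,T0}  orig:{A,B,S}
  cell(1,1) b: {A,B,S,T0}  orig:{A,B,S}
  cell(2,2) b: {A,B,S,T0}  orig:{A,B,S}
  cell(0,1) bb: {A,B,S}
  cell(1,2) bb: {A,B,S}
  cell(0,2) bbb: {A,S}

S ∈ T[0,2] ⇒ YES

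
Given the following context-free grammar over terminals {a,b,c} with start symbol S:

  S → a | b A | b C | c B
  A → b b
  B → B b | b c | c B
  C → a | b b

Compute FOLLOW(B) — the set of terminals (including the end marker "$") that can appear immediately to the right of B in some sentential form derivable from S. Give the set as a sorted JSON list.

Compute FIRST by fixpoint:
[1]
  A via A→b b: +{b}
  B via B→b c: +{b}
  B via B→c B: +{c}
  C via C→a: +{a}
  C via C→b b: +{b}
  S via S→a: +{a}
  S via S→b A: +{b}
  S via S→c B: +{c}
  FIRST[S]={a,b,c}  FIRST[A]={b}  FIRST[B]={b,c}  FIRST[C]={a,b}
[2] (no change)
  FIRST[S]={a,b,c}  FIRST[A]={b}  FIRST[B]={b,c}  FIRST[C]={a,b}

FOLLOW sets:
FOLLOW(S) := {$}
pass 1:
  B→B b: FOLLOW(B) ⊇ FIRST(b) = {b}; new: +{b}
  S→b A: FOLLOW(A) ⊇ FOLLOW(S) ⊇ {$}; new: +{$}
  S→b C: FOLLOW(C) ⊇ FOLLOW(S) ⊇ {$}; new: +{$}
  S→c B: FOLLOW(B) ⊇ FOLLOW(S) ⊇ {$}; new: +{$}
  S: {$}  A: {$}  B: {$,b}  C: {$}
pass 2: (no change)
  S: {$}  A: {$}  B: {$,b}  C: {$}

FOLLOW(B) = ["$", "b"]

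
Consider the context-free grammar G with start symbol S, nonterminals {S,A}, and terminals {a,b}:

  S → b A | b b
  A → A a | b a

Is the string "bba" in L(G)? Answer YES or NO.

Convert to CNF:
  S -> T1 A | T1 T1
  A -> A T0 | T1 T0
  T0 -> a
  T1 -> b

CYK fill:
  [0..0]={T1}  "b"  orig:{}
  [1..1]={T1}  "b"  orig:{}
  [2..2]={T0}  "a"  orig:{}
  [0..1]={S}  "bb"
  [1..2]={A}  "ba"
  [0..2]={S}  "bba"

S ∈ T[0,2] ⇒ YES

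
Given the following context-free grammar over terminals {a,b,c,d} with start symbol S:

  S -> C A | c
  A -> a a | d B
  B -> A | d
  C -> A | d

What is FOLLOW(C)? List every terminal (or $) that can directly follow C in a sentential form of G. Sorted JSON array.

Compute FIRST by fixpoint:
[1]
  A via A→a a: +{a}
  A via A→d B: +{d}
  B via B→A: +{a,d}
  C via C→A: +{a,d}
  S via S→C A: +{a,d}
  S via S→c: +{c}
  S: {a,c,d}  A: {a,d}  B: {a,d}  C: {a,d}
[2] — fixpoint
  S: {a,c,d}  A: {a,d}  B: {a,d}  C: {a,d}

Compute FOLLOW by fixpoint:
FOLLOW(S) := {$}
iter 1:
  S→C A: FOLLOW(C) ⊇ FIRST(A) = {a,d}; new: +{a,d}
  S→C A: FOLLOW(A) ⊇ FOLLOW(S) ⊇ {$}; new: +{$}
  S: {$}  A: {$}  B: {}  C: {a,d}
iter 2:
  A→d B: FOLLOW(B) ⊇ FOLLOW(A) ⊇ {$}; new: +{$}
  C→A: FOLLOW(A) ⊇ FOLLOW(C) ⊇ {a,d}; new: +{a,d}
  S: {$}  A: {$,a,d}  B: {$}  C: {a,d}
iter 3:
  A→d B: FOLLOW(B) ⊇ FOLLOW(A) ⊇ {$,a,d}; new: +{a,d}
  S: {$}  A: {$,a,d}  B: {$,a,d}  C: {a,d}
iter 4: (no change)
  S: {$}  A: {$,a,d}  B: {$,a,d}  C: {a,d}

FOLLOW(C) = ["a", "d"]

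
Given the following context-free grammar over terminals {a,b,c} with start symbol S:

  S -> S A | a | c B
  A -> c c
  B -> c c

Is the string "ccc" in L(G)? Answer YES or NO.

Convert to CNF:
  S -> S A | T0 B | a
  A -> T0 T0
  B -> T0 T0
  T0 -> c

Fill CYK table bottom-up:
  cell(0,0) c: {T0}  orig:{}
  cell(1,1) c: {T0}  orig:{}
  cell(2,2) c: {T0}  orig:{}
  cell(0,1) cc: {A,B}
  cell(1,2) cc: {A,B}
  cell(0,2) ccc: {S}

S ∈ T[0,2] ⇒ YES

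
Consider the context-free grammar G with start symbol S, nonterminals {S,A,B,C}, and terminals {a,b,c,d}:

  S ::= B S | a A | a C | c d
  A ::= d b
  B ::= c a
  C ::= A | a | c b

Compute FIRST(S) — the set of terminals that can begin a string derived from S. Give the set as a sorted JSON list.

Compute FIRST by fixpoint:
round 1:
  A via A→d b: +{d}
  B via B→c a: +{c}
  C via C→A: +{d}
  C via C→a: +{a}
  C via C→c b: +{c}
  S via S→B S: +{c}
  S via S→a A: +{a}
  FIRST[S]={a,c}  FIRST[A]={d}  FIRST[B]={c}  FIRST[C]={a,c,d}
round 2: done
  FIRST[S]={a,c}  FIRST[A]={d}  FIRST[B]={c}  FIRST[C]={a,c,d}

FIRST(S) = ["a", "c"]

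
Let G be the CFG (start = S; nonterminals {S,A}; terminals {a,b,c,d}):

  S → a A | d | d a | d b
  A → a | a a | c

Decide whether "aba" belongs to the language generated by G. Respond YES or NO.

Convert to CNF:
  S -> T0 A | T1 T0 | T1 T2 | d
  A -> T0 T0 | a | c
  T0 -> a
  T1 -> d
  T2 -> b

CYK table (by increasing span):
  [0..0]={A,T0}  "a"  orig:{A}
  [1..1]={T2}  "b"  orig:{}
  [2..2]={A,T0}  "a"  orig:{A}
  [0..1]=∅  "ab"
  [1..2]=∅  "ba"
  [0..2]=∅  "aba"

S ∉ T[0,2] ⇒ NO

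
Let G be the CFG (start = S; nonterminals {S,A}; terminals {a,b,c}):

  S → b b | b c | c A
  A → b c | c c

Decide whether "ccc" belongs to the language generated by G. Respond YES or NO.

CNF form of G:
  S -> T0 T0 | T0 T1 | T1 A
  A -> T0 T1 | T1 T1
  T0 -> b
  T1 -> c

CYK fill:
  cell(0,0) c: {T1}  orig:{}
  cell(1,1) c: {T1}  orig:{}
  cell(2,2) c: {T1}  orig:{}
  cell(0,1) cc: {A}
  cell(1,2) cc: {A}
  cell(0,2) ccc: {S}

S ∈ T[0,2] ⇒ YES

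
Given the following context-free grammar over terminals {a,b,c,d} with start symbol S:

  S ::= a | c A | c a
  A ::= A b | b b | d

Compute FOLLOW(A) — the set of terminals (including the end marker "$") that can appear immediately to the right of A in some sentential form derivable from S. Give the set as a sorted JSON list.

FIRST sets, iterate to fixpoint:
iter 1:
  A via A→b b: +{b}
  A via A→d: +{d}
  S via S→a: +{a}
  S via S→c A: +{c}
  FIRST(S)={a,c}  FIRST(A)={b,d}
iter 2: (no change)
  FIRST(S)={a,c}  FIRST(A)={b,d}

FOLLOW sets:
FOLLOW(S) := {$}
round 1:
  A→A b: FOLLOW(A) ⊇ FIRST(b) = {b}; new: +{b}
  S→c A: FOLLOW(A) ⊇ FOLLOW(S) ⊇ {$}; new: +{$}
  FOLLOW(S)={$}  FOLLOW(A)={$,b}
round 2: (no change)
  FOLLOW(S)={$}  FOLLOW(A)={$,b}

FOLLOW(A) = ["$", "b"]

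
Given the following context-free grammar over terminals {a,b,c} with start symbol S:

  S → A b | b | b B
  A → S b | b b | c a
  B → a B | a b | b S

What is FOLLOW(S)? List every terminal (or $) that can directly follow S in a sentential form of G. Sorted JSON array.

FIRST iteration:
[1]
  A via A→b b: +{b}
  A via A→c a: +{c}
  B via B→a B: +{a}
  B via B→b S: +{b}
  S via S→A b: +{b,c}
  FIRST[S]={b,c}  FIRST[A]={b,c}  FIRST[B]={a,b}
[2] — fixpoint
  FIRST[S]={b,c}  FIRST[A]={b,c}  FIRST[B]={a,b}

FOLLOW iteration:
seed FOLLOW(S) with $
round 1:
  A→S b: FOLLOW(S) ⊇ FIRST(b) = {b}; new: +{b}
  S→A b: FOLLOW(A) ⊇ FIRST(b) = {b}; new: +{b}
  S→b B: FOLLOW(B) ⊇ FOLLOW(S) ⊇ {$,b}; new: +{$,b}
  FOLLOW[S]={$,b}  FOLLOW[A]={b}  FOLLOW[B]={$,b}
round 2: — fixpoint
  FOLLOW[S]={$,b}  FOLLOW[A]={b}  FOLLOW[B]={$,b}

FOLLOW(S) = ["$", "b"]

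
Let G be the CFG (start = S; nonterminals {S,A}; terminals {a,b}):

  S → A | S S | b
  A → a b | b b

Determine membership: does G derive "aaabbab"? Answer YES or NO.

CNF form of G:
  S -> S S | T0 T1 | T1 T1 | b
  A -> T0 T1 | T1 T1
  T0 -> a
  T1 -> b

CYK table (by increasing span):
  cell(0,0) a: {T0}  orig:{}
  cell(1,1) a: {T0}  orig:{}
  cell(2,2) a: {T0}  orig:{}
  cell(3,3) b: {S,T1}  orig:{S}
  cell(4,4) b: {S,T1}  orig:{S}
  cell(5,5) a: {T0}  orig:{}
  cell(6,6) b: {S,T1}  orig:{S}
  cell(0,1) aa: ∅
  cell(1,2) aa: ∅
  cell(2,3) ab: {A,S}
  cell(3,4) bb: {A,S}
  cell(4,5) ba: ∅
  cell(5,6) ab: {A,S}
  cell(0,2) aaa: ∅
  cell(1,3) aab: ∅
  cell(2,4) abb: {S}
  cell(3,5) bba: ∅
  cell(4,6) bab: {S}
  cell(0,3) aaab: ∅
  cell(1,4) aabb: ∅
  cell(2,5) abba: ∅
  cell(3,6) bbab: {S}
  cell(0,4) aaabb: ∅
  cell(1,5) aabba: ∅
  cell(2,6) abbab: {S}
  cell(0,5) aaabba: ∅
  cell(1,6) aabbab: ∅
  cell(0,6) aaabbab: ∅

S ∉ T[0,6] ⇒ NO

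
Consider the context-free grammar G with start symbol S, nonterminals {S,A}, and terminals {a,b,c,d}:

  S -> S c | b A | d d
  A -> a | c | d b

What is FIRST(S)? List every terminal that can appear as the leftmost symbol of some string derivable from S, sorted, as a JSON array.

FIRST iteration:
pass 1:
  A via A→a: +{a}
  A via A→c: +{c}
  A via A→d b: +{d}
  S via S→b A: +{b}
  S via S→d d: +{d}
  FIRST(S)={b,d}  FIRST(A)={a,c,d}
pass 2: — fixpoint
  FIRST(S)={b,d}  FIRST(A)={a,c,d}

FIRST(S) = ["b", "d"]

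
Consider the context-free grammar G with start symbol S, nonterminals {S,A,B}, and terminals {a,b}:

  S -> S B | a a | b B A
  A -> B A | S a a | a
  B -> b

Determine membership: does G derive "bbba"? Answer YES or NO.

Convert to CNF:
  S -> S B | T0 T0 | T1 X3
  A -> B A | S X2 | a
  B -> b
  T0 -> a
  T1 -> b
  X2 -> T0 T0
  X3 -> B A

CYK table (by increasing span):
  T[0,0] 'b' = {B,T1}  orig:{B}
  T[1,1] 'b' = {B,T1}  orig:{B}
  T[2,2] 'b' = {B,T1}  orig:{B}
  T[3,3] 'a' = {A,T0}  orig:{A}
  T[0,1] 'bb' = ∅
  T[1,2] 'bb' = ∅
  T[2,3] 'ba' = {A,X3}  orig:{A}
  T[0,2] 'bbb' = ∅
  T[1,3] 'bba' = {A,S,X3}  orig:{A,S}
  T[0,3] 'bbba' = {A,S,X3}  orig:{A,S}

S ∈ T[0,3] ⇒ YES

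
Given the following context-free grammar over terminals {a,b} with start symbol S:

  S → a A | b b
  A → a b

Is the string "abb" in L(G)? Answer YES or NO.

CNF form of G:
  S -> T0 A | T1 T1
  A -> T0 T1
  T0 -> a
  T1 -> b

CYK table (by increasing span):
  cell(0,0) a: {T0}  orig:{}
  cell(1,1) b: {T1}  orig:{}
  cell(2,2) b: {T1}  orig:{}
  cell(0,1) ab: {A}
  cell(1,2) bb: {S}
  cell(0,2) abb: ∅

S ∉ T[0,2] ⇒ NO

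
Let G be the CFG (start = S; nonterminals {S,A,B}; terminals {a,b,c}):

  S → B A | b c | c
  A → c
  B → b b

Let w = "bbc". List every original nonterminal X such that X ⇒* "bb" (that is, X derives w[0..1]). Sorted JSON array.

CNF form of G:
  S -> B A | T0 T1 | c
  A -> c
  B -> T0 T0
  T0 -> b
  T1 -> c

Fill CYK table bottom-up, restricted to cells inside w[0..1]:
  [0..0]={T0}  "b"  orig:{}
  [1..1]={T0}  "b"  orig:{}
  [0..1]={B}  "bb"

Original NTs in T[0,1] deriving "bb": ["B"]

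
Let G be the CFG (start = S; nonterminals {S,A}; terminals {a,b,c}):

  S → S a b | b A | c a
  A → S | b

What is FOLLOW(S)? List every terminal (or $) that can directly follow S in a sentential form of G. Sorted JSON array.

Compute FIRST by fixpoint:
round 1:
  A via A→b: +{b}
  S via S→b A: +{b}
  S via S→c a: +{c}
  S: {b,c}  A: {b}
round 2:
  A via A→S: +{c}
  S: {b,c}  A: {b,c}
round 3: — fixpoint
  S: {b,c}  A: {b,c}

FOLLOW iteration:
seed FOLLOW(S) with $
pass 1:
  S→S a b: FOLLOW(S) ⊇ FIRST(a) = {a}; new: +{a}
  S→b A: FOLLOW(A) ⊇ FOLLOW(S) ⊇ {$,a}; new: +{$,a}
  S: {$,a}  A: {$,a}
pass 2: (stable)
  S: {$,a}  A: {$,a}

FOLLOW(S) = ["$", "a"]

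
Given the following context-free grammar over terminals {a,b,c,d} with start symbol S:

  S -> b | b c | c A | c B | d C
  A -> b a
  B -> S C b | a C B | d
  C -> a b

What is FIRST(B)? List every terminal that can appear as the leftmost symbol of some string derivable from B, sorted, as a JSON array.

FIRST sets, iterate to fixpoint:
[1]
  A via A→b a: +{b}
  B via B→a C B: +{a}
  B via B→d: +{d}
  C via C→a b: +{a}
  S via S→b: +{b}
  S via S→c A: +{c}
  S via S→d C: +{d}
  S: {b,c,d}  A: {b}  B: {a,d}  C: {a}
[2]
  B via B→S C b: +{b,c}
  S: {b,c,d}  A: {b}  B: {a,b,c,d}  C: {a}
[3] (stable)
  S: {b,c,d}  A: {b}  B: {a,b,c,d}  C: {a}

FIRST(B) = ["a", "b", "c", "d"]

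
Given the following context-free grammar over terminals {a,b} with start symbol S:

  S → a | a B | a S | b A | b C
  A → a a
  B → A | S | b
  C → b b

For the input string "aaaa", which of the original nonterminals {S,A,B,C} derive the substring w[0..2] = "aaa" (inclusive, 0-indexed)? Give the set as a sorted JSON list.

CNF form of G:
  S -> T0 B | T0 S | T1 A | T1 C | a
  A -> T0 T0
  B -> T0 B | T0 S | T0 T0 | T1 A | T1 C | a | b
  C -> T1 T1
  T0 -> a
  T1 -> b

CYK fill (cells [i..j] with 0 ≤ i ≤ j ≤ 2 only):
  [0..0]={B,S,T0}  "a"  orig:{B,S}
  [1..1]={B,S,T0}  "a"  orig:{B,S}
  [2..2]={B,S,T0}  "a"  orig:{B,S}
  [0..1]={A,B,S}  "aa"
  [1..2]={A,B,S}  "aa"
  [0..2]={B,S}  "aaa"

Original NTs in T[0,2] deriving "aaa": ["B", "S"]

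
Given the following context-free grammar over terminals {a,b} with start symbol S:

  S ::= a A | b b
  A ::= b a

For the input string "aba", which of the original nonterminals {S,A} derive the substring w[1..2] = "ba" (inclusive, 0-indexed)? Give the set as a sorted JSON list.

CNF form of G:
  S -> T0 T0 | T1 A
  A -> T0 T1
  T0 -> b
  T1 -> a

Fill CYK table bottom-up (cells [i..j] with 1 ≤ i ≤ j ≤ 2 only):
  [1..1]={T0}  "b"  orig:{}
  [2..2]={T1}  "a"  orig:{}
  [1..2]={A}  "ba"

Original NTs in T[1,2] deriving "ba": ["A"]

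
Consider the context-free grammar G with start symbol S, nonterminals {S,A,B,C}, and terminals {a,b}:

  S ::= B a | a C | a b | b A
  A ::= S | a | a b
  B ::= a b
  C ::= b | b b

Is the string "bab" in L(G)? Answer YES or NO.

CNF form of G:
  S -> B T0 | T0 C | T0 T1 | T1 A
  A -> B T0 | T0 C | T0 T1 | T1 A | a
  B -> T0 T1
  C -> T1 T1 | b
  T0 -> a
  T1 -> b

CYK table (by increasing span):
  [0..0]={C,T1}  "b"  orig:{C}
  [1..1]={A,T0}  "a"  orig:{A}
  [2..2]={C,T1}  "b"  orig:{C}
  [0..1]={A,S}  "ba"
  [1..2]={A,B,S}  "ab"
  [0..2]={A,S}  "bab"

S ∈ T[0,2] ⇒ YES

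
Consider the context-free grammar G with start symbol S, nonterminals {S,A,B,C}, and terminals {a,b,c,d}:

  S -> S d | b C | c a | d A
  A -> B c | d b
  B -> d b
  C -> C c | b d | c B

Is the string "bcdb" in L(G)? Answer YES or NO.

CNF form of G:
  S -> S T1 | T0 T3 | T1 A | T2 C
  A -> B T0 | T1 T2
  B -> T1 T2
  C -> C T0 | T0 B | T2 T1
  T0 -> c
  T1 -> d
  T2 -> b
  T3 -> a

CYK fill:
  [0..0]={T2}  "b"  orig:{}
  [1..1]={T0}  "c"  orig:{}
  [2..2]={T1}  "d"  orig:{}
  [3..3]={T2}  "b"  orig:{}
  [0..1]=∅  "bc"
  [1..2]=∅  "cd"
  [2..3]={A,B}  "db"
  [0..2]=∅  "bcd"
  [1..3]={C}  "cdb"
  [0..3]={S}  "bcdb"

S ∈ T[0,3] ⇒ YES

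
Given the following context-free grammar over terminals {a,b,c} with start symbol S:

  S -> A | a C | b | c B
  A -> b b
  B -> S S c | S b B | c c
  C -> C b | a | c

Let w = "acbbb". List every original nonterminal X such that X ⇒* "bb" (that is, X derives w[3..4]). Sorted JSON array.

Convert to CNF:
  S -> T0 T0 | T1 B | T2 C | b
  A -> T0 T0
  B -> S X3 | S X4 | T1 T1
  C -> C T0 | a | c
  T0 -> b
  T1 -> c
  T2 -> a
  X3 -> S T1
  X4 -> T0 B

CYK fill, restricted to cells inside w[3..4]:
  T[3,3] 'b' = {S,T0}  orig:{S}
  T[4,4] 'b' = {S,T0}  orig:{S}
  T[3,4] 'bb' = {A,S}

Original NTs in T[3,4] deriving "bb": ["A", "S"]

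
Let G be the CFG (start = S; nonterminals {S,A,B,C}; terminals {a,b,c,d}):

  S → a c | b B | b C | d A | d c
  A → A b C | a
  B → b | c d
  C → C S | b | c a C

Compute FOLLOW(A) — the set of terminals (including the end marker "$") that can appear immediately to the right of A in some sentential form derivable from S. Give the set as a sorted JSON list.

Compute FIRST by fixpoint:
pass 1:
  A via A→a: +{a}
  B via B→b: +{b}
  B via B→c d: +{c}
  C via C→b: +{b}
  C via C→c a C: +{c}
  S via S→a c: +{a}
  S via S→b B: +{b}
  S via S→d A: +{d}
  S: {a,b,d}  A: {a}  B: {b,c}  C: {b,c}
pass 2: done
  S: {a,b,d}  A: {a}  B: {b,c}  C: {b,c}

FOLLOW sets:
seed FOLLOW(S) with $
pass 1:
  A→A b C: FOLLOW(A) ⊇ FIRST(b) = {b}; new: +{b}
  A→A b C: FOLLOW(C) ⊇ FOLLOW(A) ⊇ {b}; new: +{b}
  C→C S: FOLLOW(C) ⊇ FIRST(S) = {a,b,d}; new: +{a,d}
  C→C S: FOLLOW(S) ⊇ FOLLOW(C) ⊇ {a,b,d}; new: +{a,b,d}
  S→b B: FOLLOW(B) ⊇ FOLLOW(S) ⊇ {$,a,b,d}; new: +{$,a,b,d}
  S→b C: FOLLOW(C) ⊇ FOLLOW(S) ⊇ {$,a,b,d}; new: +{$}
  S→d A: FOLLOW(A) ⊇ FOLLOW(S) ⊇ {$,a,b,d}; new: +{$,a,d}
  FOLLOW(S)={$,a,b,d}  FOLLOW(A)={$,a,b,d}  FOLLOW(B)={$,a,b,d}  FOLLOW(C)={$,a,b,d}
pass 2: (stable)
  FOLLOW(S)={$,a,b,d}  FOLLOW(A)={$,a,b,d}  FOLLOW(B)={$,a,b,d}  FOLLOW(C)={$,a,b,d}

FOLLOW(A) = ["$", "a", "b", "d"]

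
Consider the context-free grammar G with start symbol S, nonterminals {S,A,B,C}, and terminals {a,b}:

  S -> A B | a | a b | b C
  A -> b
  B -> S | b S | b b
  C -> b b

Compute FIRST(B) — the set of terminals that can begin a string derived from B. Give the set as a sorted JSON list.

FIRST sets, iterate to fixpoint:
round 1:
  A via A→b: +{b}
  B via B→b S: +{b}
  C via C→b b: +{b}
  S via S→A B: +{b}
  S via S→a: +{a}
  FIRST(S)={a,b}  FIRST(A)={b}  FIRST(B)={b}  FIRST(C)={b}
round 2:
  B via B→S: +{a}
  FIRST(S)={a,b}  FIRST(A)={b}  FIRST(B)={a,b}  FIRST(C)={b}
round 3: done
  FIRST(S)={a,b}  FIRST(A)={b}  FIRST(B)={a,b}  FIRST(C)={b}

FIRST(B) = ["a", "b"]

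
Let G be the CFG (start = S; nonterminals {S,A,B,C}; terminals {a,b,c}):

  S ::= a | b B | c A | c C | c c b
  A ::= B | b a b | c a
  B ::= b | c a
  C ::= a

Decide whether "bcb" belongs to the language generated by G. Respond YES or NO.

CNF form of G:
  S -> T0 B | T2 A | T2 C | T2 X4 | a
  A -> T0 X3 | T2 T1 | b
  B -> T2 T1 | b
  C -> a
  T0 -> b
  T1 -> a
  T2 -> c
  X3 -> T1 T0
  X4 -> T2 T0

CYK fill:
  cell(0,0) b: {A,B,T0}  orig:{A,B}
  cell(1,1) c: {T2}  orig:{}
  cell(2,2) b: {A,B,T0}  orig:{A,B}
  cell(0,1) bc: ∅
  cell(1,2) cb: {S,X4}  orig:{S}
  cell(0,2) bcb: ∅

S ∉ T[0,2] ⇒ NO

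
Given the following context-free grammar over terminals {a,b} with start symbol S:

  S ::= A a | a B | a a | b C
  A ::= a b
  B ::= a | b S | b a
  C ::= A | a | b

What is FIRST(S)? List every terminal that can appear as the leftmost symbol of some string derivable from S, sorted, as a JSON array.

FIRST iteration:
iter 1:
  A via A→a b: +{a}
  B via B→a: +{a}
  B via B→b S: +{b}
  C via C→A: +{a}
  C via C→b: +{b}
  S via S→A a: +{a}
  S via S→b C: +{b}
  FIRST[S]={a,b}  FIRST[A]={a}  FIRST[B]={a,b}  FIRST[C]={a,b}
iter 2: (no change)
  FIRST[S]={a,b}  FIRST[A]={a}  FIRST[B]={a,b}  FIRST[C]={a,b}

FIRST(S) = ["a", "b"]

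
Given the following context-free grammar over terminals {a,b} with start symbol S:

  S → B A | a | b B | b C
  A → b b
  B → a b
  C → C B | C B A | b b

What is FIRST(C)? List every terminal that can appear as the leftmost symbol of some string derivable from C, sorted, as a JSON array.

FIRST iteration:
pass 1:
  A via A→b b: +{b}
  B via B→a b: +{a}
  C via C→b b: +{b}
  S via S→B A: +{a}
  S via S→b B: +{b}
  FIRST(S)={a,b}  FIRST(A)={b}  FIRST(B)={a}  FIRST(C)={b}
pass 2: (no change)
  FIRST(S)={a,b}  FIRST(A)={b}  FIRST(B)={a}  FIRST(C)={b}

FIRST(C) = ["b"]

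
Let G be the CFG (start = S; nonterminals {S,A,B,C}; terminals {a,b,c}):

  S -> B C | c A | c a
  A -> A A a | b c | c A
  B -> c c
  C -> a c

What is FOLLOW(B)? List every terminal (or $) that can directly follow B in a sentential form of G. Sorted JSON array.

FIRST iteration:
round 1:
  A via A→b c: +{b}
  A via A→c A: +{c}
  B via B→c c: +{c}
  C via C→a c: +{a}
  S via S→B C: +{c}
  FIRST[S]={c}  FIRST[A]={b,c}  FIRST[B]={c}  FIRST[C]={a}
round 2: (stable)
  FIRST[S]={c}  FIRST[A]={b,c}  FIRST[B]={c}  FIRST[C]={a}

Compute FOLLOW by fixpoint:
initialize: $ ∈ FOLLOW(S)
round 1:
  A→A A a: FOLLOW(A) ⊇ FIRST(A) = {b,c}; new: +{b,c}
  A→A A a: FOLLOW(A) ⊇ FIRST(a) = {a}; new: +{a}
  S→B C: FOLLOW(B) ⊇ FIRST(C) = {a}; new: +{a}
  S→B C: FOLLOW(C) ⊇ FOLLOW(S) ⊇ {$}; new: +{$}
  S→c A: FOLLOW(A) ⊇ FOLLOW(S) ⊇ {$}; new: +{$}
  FOLLOW(S)={$}  FOLLOW(A)={$,a,b,c}  FOLLOW(B)={a}  FOLLOW(C)={$}
round 2: (stable)
  FOLLOW(S)={$}  FOLLOW(A)={$,a,b,c}  FOLLOW(B)={a}  FOLLOW(C)={$}

FOLLOW(B) = ["a"]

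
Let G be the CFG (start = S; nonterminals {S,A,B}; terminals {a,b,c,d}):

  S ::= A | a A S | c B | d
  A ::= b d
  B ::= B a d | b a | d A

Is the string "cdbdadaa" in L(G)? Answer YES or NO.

Convert to CNF:
  S -> T0 T1 | T2 X5 | T3 B | d
  A -> T0 T1
  B -> B X4 | T0 T2 | T1 A
  T0 -> b
  T1 -> d
  T2 -> a
  T3 -> c
  X4 -> T2 T1
  X5 -> A S

Fill CYK table bottom-up:
  T[0,0] 'c' = {T3}  orig:{}
  T[1,1] 'd' = {S,T1}  orig:{S}
  T[2,2] 'b' = {T0}  orig:{}
  T[3,3] 'd' = {S,T1}  orig:{S}
  T[4,4] 'a' = {T2}  orig:{}
  T[5,5] 'd' = {S,T1}  orig:{S}
  T[6,6] 'a' = {T2}  orig:{}
  T[7,7] 'a' = {T2}  orig:{}
  T[0,1] 'cd' = ∅
  T[1,2] 'db' = ∅
  T[2,3] 'bd' = {A,S}
  T[3,4] 'da' = ∅
  T[4,5] 'ad' = {X4}  orig:{}
  T[5,6] 'da' = ∅
  T[6,7] 'aa' = ∅
  T[0,2] 'cdb' = ∅
  T[1,3] 'dbd' = {B}
  T[2,4] 'bda' = ∅
  T[3,5] 'dad' = ∅
  T[4,6] 'ada' = ∅
  T[5,7] 'daa' = ∅
  T[0,3] 'cdbd' = {S}
  T[1,4] 'dbda' = ∅
  T[2,5] 'bdad' = ∅
  T[3,6] 'dada' = ∅
  T[4,7] 'adaa' = ∅
  T[0,4] 'cdbda' = ∅
  T[1,5] 'dbdad' = {B}
  T[2,6] 'bdada' = ∅
  T[3,7] 'dadaa' = ∅
  T[0,5] 'cdbdad' = {S}
  T[1,6] 'dbdada' = ∅
  T[2,7] 'bdadaa' = ∅
  T[0,6] 'cdbdada' = ∅
  T[1,7] 'dbdadaa' = ∅
  T[0,7] 'cdbdadaa' = ∅

S ∉ T[0,7] ⇒ NO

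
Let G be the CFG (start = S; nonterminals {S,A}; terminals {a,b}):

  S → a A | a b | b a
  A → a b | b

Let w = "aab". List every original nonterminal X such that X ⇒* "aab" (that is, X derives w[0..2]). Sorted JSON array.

CNF form of G:
  S -> T0 A | T0 T1 | T1 T0
  A -> T0 T1 | b
  T0 -> a
  T1 -> b

CYK table (by increasing span) — only the sub-triangle for w[0..2]:
  T[0,0] 'a' = {T0}  orig:{}
  T[1,1] 'a' = {T0}  orig:{}
  T[2,2] 'b' = {A,T1}  orig:{A}
  T[0,1] 'aa' = ∅
  T[1,2] 'ab' = {A,S}
  T[0,2] 'aab' = {S}

Original NTs in T[0,2] deriving "aab": ["S"]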